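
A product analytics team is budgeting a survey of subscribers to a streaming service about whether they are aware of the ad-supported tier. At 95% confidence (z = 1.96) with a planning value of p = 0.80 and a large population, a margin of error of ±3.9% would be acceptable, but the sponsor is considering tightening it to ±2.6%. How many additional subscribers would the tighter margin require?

505

At ±3.9%: n = 1.96² × 0.1600 / 0.039² ≈ 404.11 → 405.
At ±2.6%: n = 1.96² × 0.1600 / 0.026² ≈ 909.25 → 910.
Additional respondents: 910 − 405 = 505.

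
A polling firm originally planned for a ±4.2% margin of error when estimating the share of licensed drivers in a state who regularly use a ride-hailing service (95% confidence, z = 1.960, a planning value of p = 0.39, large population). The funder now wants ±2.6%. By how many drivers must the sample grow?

833

At ±4.2%: n = 1.960² × 0.2379 / 0.042² ≈ 518.09 → 519.
At ±2.6%: n = 1.960² × 0.2379 / 0.026² ≈ 1351.95 → 1352.
Additional respondents: 1352 − 519 = 833.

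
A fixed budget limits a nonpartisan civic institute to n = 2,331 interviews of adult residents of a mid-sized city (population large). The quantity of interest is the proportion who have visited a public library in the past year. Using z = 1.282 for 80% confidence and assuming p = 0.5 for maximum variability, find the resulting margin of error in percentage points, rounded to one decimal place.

1.3

SE(p̂) = √[p(1−p)/n] = √[0.2500/2331] = 0.01036.
E = z × SE = 1.282 × 0.01036 = 0.01328, or 1.3 percentage points.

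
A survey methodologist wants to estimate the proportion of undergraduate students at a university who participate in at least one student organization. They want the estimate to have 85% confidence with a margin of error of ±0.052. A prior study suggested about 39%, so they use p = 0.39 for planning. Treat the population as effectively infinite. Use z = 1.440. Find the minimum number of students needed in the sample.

183

With p = 0.39, p(1−p) = 0.2379.
n = z²·p(1−p)/E² = 1.440² × 0.2379 / 0.052² = 2.0736 × 0.2379 / 0.002704 ≈ 182.44.
Rounding up gives n = 183.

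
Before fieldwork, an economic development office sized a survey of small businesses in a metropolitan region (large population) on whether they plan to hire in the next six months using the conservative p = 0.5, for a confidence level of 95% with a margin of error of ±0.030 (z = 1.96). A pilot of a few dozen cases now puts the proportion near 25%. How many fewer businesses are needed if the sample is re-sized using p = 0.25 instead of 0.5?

267

Conservative (p = 0.5): n = 1.96² × 0.25 / 0.030² ≈ 1067.11 → 1068.
Using p = 0.25: p(1−p) = 0.1875, so n = 1.96² × 0.1875 / 0.030² ≈ 800.33 → 801.
Reduction: 1068 − 801 = 267.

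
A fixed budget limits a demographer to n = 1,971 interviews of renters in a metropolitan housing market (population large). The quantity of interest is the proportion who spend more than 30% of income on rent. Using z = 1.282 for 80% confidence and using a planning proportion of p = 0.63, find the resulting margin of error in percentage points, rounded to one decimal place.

1.4

SE(p̂) = √[p(1−p)/n] = √[0.2331/1971] = 0.01087.
E = z × SE = 1.282 × 0.01087 = 0.01394, or 1.4 percentage points.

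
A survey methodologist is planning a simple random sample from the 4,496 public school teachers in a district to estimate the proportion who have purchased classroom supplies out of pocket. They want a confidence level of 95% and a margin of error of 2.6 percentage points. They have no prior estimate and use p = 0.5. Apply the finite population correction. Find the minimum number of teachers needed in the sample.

For 95% confidence, z = 1.960.
Unadjusted: n₀ = 1.960² × 0.50 × 0.50 / 0.026² ≈ 1420.71, so n₀ = 1421.
Finite population correction with N = 4,496: n = n₀ / (1 + (n₀−1)/N) = 1421 / (1 + 1420/4496) = 1421 / 1.3158 ≈ 1079.92.
Rounding up, n = 1080.

1080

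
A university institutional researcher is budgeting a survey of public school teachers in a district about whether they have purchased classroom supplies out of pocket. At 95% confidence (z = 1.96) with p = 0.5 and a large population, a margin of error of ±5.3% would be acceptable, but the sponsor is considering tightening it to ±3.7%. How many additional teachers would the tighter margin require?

At ±5.3%: n = 1.96² × 0.2500 / 0.053² ≈ 341.90 → 342.
At ±3.7%: n = 1.96² × 0.2500 / 0.037² ≈ 701.53 → 702.
Additional respondents: 702 − 342 = 360.

360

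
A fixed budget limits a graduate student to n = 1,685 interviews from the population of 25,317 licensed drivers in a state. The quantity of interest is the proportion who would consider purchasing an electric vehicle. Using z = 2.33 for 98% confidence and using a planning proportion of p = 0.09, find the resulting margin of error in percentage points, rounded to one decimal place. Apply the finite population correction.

Finite-population factor: (N−n)/(N−1) = (25317−1685)/(25317−1) = 0.9335.
SE(p̂) = √[p(1−p)/n · (N−n)/(N−1)] = √[0.0819/1685 × 0.9335] = 0.00674.
E = z × SE = 2.33 × 0.00674 = 0.01569 ≈ 1.6 percentage points.

1.6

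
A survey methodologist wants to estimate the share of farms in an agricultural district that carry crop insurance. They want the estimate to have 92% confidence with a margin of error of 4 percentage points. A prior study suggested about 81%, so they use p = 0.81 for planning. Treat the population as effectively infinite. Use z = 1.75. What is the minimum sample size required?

295

With p = 0.81, p(1−p) = 0.1539.
n = z²·p(1−p)/E² = 1.75² × 0.1539 / 0.040² = 3.0625 × 0.1539 / 0.001600 ≈ 294.57.
Rounding up gives n = 295.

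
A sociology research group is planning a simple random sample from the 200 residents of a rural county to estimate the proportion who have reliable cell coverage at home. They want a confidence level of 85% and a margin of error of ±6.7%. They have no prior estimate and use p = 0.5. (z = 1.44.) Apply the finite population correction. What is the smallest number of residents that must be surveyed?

Unadjusted: n₀ = 1.44² × 0.50 × 0.50 / 0.067² ≈ 115.48, so n₀ = 116.
Finite population correction with N = 200: n = n₀ / (1 + (n₀−1)/N) = 116 / (1 + 115/200) = 116 / 1.5750 ≈ 73.65.
Rounding up, n = 74.

74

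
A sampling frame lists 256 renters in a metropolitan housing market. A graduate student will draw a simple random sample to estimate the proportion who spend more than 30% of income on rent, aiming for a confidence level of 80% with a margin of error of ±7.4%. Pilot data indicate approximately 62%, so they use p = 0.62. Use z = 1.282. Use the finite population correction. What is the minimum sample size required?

56

Unadjusted: n₀ = 1.282² × 0.62 × 0.38 / 0.074² ≈ 70.71, so n₀ = 71.
Finite population correction with N = 256: n = n₀ / (1 + (n₀−1)/N) = 71 / (1 + 70/256) = 71 / 1.2734 ≈ 55.75.
Rounding up, n = 56.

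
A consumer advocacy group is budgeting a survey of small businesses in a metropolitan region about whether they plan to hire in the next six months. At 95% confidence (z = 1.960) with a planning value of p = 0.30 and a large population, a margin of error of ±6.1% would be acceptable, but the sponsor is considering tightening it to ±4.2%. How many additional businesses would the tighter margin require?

At ±6.1%: n = 1.960² × 0.2100 / 0.061² ≈ 216.81 → 217.
At ±4.2%: n = 1.960² × 0.2100 / 0.042² ≈ 457.33 → 458.
Additional respondents: 458 − 217 = 241.

241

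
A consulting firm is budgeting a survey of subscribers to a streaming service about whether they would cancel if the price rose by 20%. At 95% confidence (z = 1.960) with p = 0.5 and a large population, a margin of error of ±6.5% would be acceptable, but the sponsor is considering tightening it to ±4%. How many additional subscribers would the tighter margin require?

373

At ±6.5%: n = 1.960² × 0.2500 / 0.065² ≈ 227.31 → 228.
At ±4%: n = 1.960² × 0.2500 / 0.040² ≈ 600.25 → 601.
Additional respondents: 601 − 228 = 373.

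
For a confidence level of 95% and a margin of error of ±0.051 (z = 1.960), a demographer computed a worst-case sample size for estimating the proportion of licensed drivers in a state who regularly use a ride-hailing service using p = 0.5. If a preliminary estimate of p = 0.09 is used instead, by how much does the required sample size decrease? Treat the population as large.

249

Conservative (p = 0.5): n = 1.960² × 0.25 / 0.051² ≈ 369.24 → 370.
Using p = 0.09: p(1−p) = 0.0819, so n = 1.960² × 0.0819 / 0.051² ≈ 120.96 → 121.
Reduction: 370 − 121 = 249.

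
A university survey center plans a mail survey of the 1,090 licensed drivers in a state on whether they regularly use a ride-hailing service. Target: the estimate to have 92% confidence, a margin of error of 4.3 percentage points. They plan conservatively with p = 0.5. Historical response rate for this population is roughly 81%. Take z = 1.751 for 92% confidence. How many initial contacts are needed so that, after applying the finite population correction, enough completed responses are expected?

372

Completed interviews needed (unadjusted): n₀ = 1.751² × 0.2500 / 0.043² ≈ 414.55 → 415.
FPC for N = 1,090: n = 415 / (1 + 414/1090) = 415 / 1.3798 ≈ 300.76 → 301.
At an 81% response rate, contacts needed = 301 / 0.81 ≈ 371.60 → 372.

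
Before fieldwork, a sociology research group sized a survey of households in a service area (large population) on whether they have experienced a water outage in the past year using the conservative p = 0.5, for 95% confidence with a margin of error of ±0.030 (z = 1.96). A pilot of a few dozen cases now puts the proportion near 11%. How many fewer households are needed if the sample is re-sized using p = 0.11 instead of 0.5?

650

Conservative (p = 0.5): n = 1.96² × 0.25 / 0.030² ≈ 1067.11 → 1068.
Using p = 0.11: p(1−p) = 0.0979, so n = 1.96² × 0.0979 / 0.030² ≈ 417.88 → 418.
Reduction: 1068 − 418 = 650.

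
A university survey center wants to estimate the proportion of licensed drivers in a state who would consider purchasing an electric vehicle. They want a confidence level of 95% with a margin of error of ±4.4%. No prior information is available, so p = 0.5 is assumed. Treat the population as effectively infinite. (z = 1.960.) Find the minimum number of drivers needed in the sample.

497

With p = 0.5, p(1−p) = 0.25.
n = z²·p(1−p)/E² = 1.960² × 0.2500 / 0.044² = 3.8416 × 0.2500 / 0.001936 ≈ 496.07.
Rounding up gives n = 497.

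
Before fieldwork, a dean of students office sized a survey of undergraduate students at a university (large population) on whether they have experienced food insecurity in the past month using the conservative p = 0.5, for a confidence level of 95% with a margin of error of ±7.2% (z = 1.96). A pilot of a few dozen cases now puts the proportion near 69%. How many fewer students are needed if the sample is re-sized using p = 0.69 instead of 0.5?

Conservative (p = 0.5): n = 1.96² × 0.25 / 0.072² ≈ 185.26 → 186.
Using p = 0.69: p(1−p) = 0.2139, so n = 1.96² × 0.2139 / 0.072² ≈ 158.51 → 159.
Reduction: 186 − 159 = 27.

27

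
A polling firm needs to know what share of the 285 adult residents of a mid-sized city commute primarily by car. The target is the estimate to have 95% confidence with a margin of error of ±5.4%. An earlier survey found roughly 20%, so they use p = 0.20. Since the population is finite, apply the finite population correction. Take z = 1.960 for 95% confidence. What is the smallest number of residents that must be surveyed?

122

Unadjusted: n₀ = 1.960² × 0.20 × 0.80 / 0.054² ≈ 210.79, so n₀ = 211.
Finite population correction with N = 285: n = n₀ / (1 + (n₀−1)/N) = 211 / (1 + 210/285) = 211 / 1.7368 ≈ 121.48.
Rounding up, n = 122.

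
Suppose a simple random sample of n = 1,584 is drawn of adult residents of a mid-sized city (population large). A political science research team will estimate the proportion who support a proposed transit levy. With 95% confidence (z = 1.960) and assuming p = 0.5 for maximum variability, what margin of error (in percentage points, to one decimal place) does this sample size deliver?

SE(p̂) = √[p(1−p)/n] = √[0.2500/1584] = 0.01256.
E = z × SE = 1.960 × 0.01256 = 0.02462, or 2.5 percentage points.

2.5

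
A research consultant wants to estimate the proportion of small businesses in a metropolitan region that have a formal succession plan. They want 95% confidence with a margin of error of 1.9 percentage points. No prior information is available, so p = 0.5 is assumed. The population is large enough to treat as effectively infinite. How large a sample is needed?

For 95% confidence, z = 1.960.
With p = 0.5, p(1−p) = 0.25.
n = z²·p(1−p)/E² = 1.960² × 0.2500 / 0.019² = 3.8416 × 0.2500 / 0.000361 ≈ 2660.39.
Rounding up gives n = 2661.

2661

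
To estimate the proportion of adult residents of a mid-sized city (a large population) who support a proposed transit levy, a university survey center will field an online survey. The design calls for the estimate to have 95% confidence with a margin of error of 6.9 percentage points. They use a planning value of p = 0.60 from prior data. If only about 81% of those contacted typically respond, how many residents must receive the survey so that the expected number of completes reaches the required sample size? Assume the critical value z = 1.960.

240

Completed interviews needed: n₀ = 1.960² × 0.2400 / 0.069² ≈ 193.65 → 194.
At an 81% response rate, contacts needed = 194 / 0.81 ≈ 239.51 → 240.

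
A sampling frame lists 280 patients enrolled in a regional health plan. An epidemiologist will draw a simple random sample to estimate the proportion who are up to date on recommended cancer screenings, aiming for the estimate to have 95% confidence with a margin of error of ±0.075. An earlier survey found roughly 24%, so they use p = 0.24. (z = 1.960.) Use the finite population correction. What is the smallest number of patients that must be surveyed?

87

Unadjusted: n₀ = 1.960² × 0.24 × 0.76 / 0.075² ≈ 124.57, so n₀ = 125.
Finite population correction with N = 280: n = n₀ / (1 + (n₀−1)/N) = 125 / (1 + 124/280) = 125 / 1.4429 ≈ 86.63.
Rounding up, n = 87.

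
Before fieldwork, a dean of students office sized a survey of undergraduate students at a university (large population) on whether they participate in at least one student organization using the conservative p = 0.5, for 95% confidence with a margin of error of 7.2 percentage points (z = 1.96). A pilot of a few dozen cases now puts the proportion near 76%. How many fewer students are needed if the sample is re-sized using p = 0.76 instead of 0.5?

Conservative (p = 0.5): n = 1.96² × 0.25 / 0.072² ≈ 185.26 → 186.
Using p = 0.76: p(1−p) = 0.1824, so n = 1.96² × 0.1824 / 0.072² ≈ 135.17 → 136.
Reduction: 186 − 136 = 50.

50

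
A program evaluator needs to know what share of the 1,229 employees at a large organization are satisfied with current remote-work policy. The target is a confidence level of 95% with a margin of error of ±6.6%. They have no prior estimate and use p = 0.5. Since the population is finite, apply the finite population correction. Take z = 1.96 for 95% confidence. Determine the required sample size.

Unadjusted: n₀ = 1.96² × 0.50 × 0.50 / 0.066² ≈ 220.48, so n₀ = 221.
Finite population correction with N = 1,229: n = n₀ / (1 + (n₀−1)/N) = 221 / (1 + 220/1229) = 221 / 1.1790 ≈ 187.45.
Rounding up, n = 188.

188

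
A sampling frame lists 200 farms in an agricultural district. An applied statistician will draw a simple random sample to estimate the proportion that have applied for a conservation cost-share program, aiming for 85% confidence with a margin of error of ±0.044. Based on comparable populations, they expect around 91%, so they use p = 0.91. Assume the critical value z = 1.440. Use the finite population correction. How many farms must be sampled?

62

Unadjusted: n₀ = 1.440² × 0.91 × 0.09 / 0.044² ≈ 87.72, so n₀ = 88.
Finite population correction with N = 200: n = n₀ / (1 + (n₀−1)/N) = 88 / (1 + 87/200) = 88 / 1.4350 ≈ 61.32.
Rounding up, n = 62.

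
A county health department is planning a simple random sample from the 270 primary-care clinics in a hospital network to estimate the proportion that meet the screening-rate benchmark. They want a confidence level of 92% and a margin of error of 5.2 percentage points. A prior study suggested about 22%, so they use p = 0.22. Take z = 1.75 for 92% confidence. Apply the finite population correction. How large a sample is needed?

114

Unadjusted: n₀ = 1.75² × 0.22 × 0.78 / 0.052² ≈ 194.35, so n₀ = 195.
Finite population correction with N = 270: n = n₀ / (1 + (n₀−1)/N) = 195 / (1 + 194/270) = 195 / 1.7185 ≈ 113.47.
Rounding up, n = 114.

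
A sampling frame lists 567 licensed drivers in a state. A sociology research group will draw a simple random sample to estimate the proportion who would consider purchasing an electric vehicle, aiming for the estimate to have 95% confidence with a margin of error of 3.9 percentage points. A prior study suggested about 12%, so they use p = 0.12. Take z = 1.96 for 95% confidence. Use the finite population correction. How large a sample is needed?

Unadjusted: n₀ = 1.96² × 0.12 × 0.88 / 0.039² ≈ 266.71, so n₀ = 267.
Finite population correction with N = 567: n = n₀ / (1 + (n₀−1)/N) = 267 / (1 + 266/567) = 267 / 1.4691 ≈ 181.74.
Rounding up, n = 182.

182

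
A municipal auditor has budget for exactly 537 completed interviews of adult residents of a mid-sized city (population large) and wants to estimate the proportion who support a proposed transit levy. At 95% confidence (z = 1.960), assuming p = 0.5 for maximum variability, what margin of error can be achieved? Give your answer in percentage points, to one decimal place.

4.2

SE(p̂) = √[p(1−p)/n] = √[0.2500/537] = 0.02158.
E = z × SE = 1.960 × 0.02158 = 0.04229, or 4.2 percentage points.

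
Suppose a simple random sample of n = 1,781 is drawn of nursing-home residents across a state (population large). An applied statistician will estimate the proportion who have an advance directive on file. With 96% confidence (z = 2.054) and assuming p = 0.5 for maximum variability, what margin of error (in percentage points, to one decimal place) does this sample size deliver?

SE(p̂) = √[p(1−p)/n] = √[0.2500/1781] = 0.01185.
E = z × SE = 2.054 × 0.01185 = 0.02434, or 2.4 percentage points.

2.4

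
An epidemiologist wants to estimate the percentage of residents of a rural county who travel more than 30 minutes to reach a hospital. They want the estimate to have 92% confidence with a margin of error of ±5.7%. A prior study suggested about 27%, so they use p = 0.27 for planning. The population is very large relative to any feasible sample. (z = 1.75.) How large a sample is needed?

With p = 0.27, p(1−p) = 0.1971.
n = z²·p(1−p)/E² = 1.75² × 0.1971 / 0.057² = 3.0625 × 0.1971 / 0.003249 ≈ 185.79.
Rounding up gives n = 186.

186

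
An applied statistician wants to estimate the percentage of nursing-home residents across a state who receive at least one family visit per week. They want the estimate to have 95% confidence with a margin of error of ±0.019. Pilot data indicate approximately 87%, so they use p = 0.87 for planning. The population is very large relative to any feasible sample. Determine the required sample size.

1204

For 95% confidence, z = 1.960.
With p = 0.87, p(1−p) = 0.1131.
n = z²·p(1−p)/E² = 1.960² × 0.1131 / 0.019² = 3.8416 × 0.1131 / 0.000361 ≈ 1203.56.
Rounding up gives n = 1204.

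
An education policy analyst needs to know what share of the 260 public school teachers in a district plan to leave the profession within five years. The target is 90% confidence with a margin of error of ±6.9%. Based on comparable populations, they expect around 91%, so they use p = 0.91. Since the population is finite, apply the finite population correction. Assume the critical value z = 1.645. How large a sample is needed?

40

Unadjusted: n₀ = 1.645² × 0.91 × 0.09 / 0.069² ≈ 46.55, so n₀ = 47.
Finite population correction with N = 260: n = n₀ / (1 + (n₀−1)/N) = 47 / (1 + 46/260) = 47 / 1.1769 ≈ 39.93.
Rounding up, n = 40.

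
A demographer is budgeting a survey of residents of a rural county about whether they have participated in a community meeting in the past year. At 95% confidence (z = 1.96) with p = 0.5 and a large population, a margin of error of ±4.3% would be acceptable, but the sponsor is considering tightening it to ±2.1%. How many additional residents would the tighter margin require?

At ±4.3%: n = 1.96² × 0.2500 / 0.043² ≈ 519.42 → 520.
At ±2.1%: n = 1.96² × 0.2500 / 0.021² ≈ 2177.78 → 2178.
Additional respondents: 2178 − 520 = 1658.

1658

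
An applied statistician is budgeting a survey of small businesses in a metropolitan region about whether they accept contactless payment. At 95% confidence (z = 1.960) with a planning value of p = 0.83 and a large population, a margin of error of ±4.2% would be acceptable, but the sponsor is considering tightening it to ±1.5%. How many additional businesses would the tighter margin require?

2102

At ±4.2%: n = 1.960² × 0.1411 / 0.042² ≈ 307.28 → 308.
At ±1.5%: n = 1.960² × 0.1411 / 0.015² ≈ 2409.11 → 2410.
Additional respondents: 2410 − 308 = 2102.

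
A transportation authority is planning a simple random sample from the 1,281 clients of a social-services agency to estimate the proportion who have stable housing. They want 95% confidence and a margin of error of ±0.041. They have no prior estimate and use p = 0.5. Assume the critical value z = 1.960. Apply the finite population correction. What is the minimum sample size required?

Unadjusted: n₀ = 1.960² × 0.50 × 0.50 / 0.041² ≈ 571.33, so n₀ = 572.
Finite population correction with N = 1,281: n = n₀ / (1 + (n₀−1)/N) = 572 / (1 + 571/1281) = 572 / 1.4457 ≈ 395.64.
Rounding up, n = 396.

396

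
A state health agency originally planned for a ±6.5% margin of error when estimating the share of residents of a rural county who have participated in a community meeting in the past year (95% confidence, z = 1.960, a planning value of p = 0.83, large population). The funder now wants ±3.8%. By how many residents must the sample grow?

At ±6.5%: n = 1.960² × 0.1411 / 0.065² ≈ 128.30 → 129.
At ±3.8%: n = 1.960² × 0.1411 / 0.038² ≈ 375.38 → 376.
Additional respondents: 376 − 129 = 247.

247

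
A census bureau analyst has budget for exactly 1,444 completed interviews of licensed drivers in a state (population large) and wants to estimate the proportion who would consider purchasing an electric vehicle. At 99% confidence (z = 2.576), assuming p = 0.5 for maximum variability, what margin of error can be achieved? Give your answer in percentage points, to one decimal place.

SE(p̂) = √[p(1−p)/n] = √[0.2500/1444] = 0.01316.
E = z × SE = 2.576 × 0.01316 = 0.03389, or 3.4 percentage points.

3.4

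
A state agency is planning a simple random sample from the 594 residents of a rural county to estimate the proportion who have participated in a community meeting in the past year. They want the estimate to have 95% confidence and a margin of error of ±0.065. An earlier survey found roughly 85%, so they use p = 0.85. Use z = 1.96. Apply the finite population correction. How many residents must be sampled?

98

Unadjusted: n₀ = 1.96² × 0.85 × 0.15 / 0.065² ≈ 115.93, so n₀ = 116.
Finite population correction with N = 594: n = n₀ / (1 + (n₀−1)/N) = 116 / (1 + 115/594) = 116 / 1.1936 ≈ 97.18.
Rounding up, n = 98.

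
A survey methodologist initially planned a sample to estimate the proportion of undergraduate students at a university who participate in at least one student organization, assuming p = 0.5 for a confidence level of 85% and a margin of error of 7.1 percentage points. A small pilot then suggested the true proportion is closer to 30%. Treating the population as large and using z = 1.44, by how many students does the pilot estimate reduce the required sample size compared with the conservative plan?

Conservative (p = 0.5): n = 1.44² × 0.25 / 0.071² ≈ 102.84 → 103.
Using p = 0.30: p(1−p) = 0.2100, so n = 1.44² × 0.2100 / 0.071² ≈ 86.38 → 87.
Reduction: 103 − 87 = 16.

16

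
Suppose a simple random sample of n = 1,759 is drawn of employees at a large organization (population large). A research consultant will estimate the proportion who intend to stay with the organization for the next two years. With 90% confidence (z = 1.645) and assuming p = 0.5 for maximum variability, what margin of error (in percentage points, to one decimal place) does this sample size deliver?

2.0

SE(p̂) = √[p(1−p)/n] = √[0.2500/1759] = 0.01192.
E = z × SE = 1.645 × 0.01192 = 0.01961, or 2.0 percentage points.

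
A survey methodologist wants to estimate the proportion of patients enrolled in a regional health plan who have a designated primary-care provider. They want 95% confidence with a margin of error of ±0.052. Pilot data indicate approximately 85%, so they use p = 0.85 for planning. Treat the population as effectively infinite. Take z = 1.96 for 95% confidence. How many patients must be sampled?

182

With p = 0.85, p(1−p) = 0.1275.
n = z²·p(1−p)/E² = 1.96² × 0.1275 / 0.052² = 3.8416 × 0.1275 / 0.002704 ≈ 181.14.
Rounding up gives n = 182.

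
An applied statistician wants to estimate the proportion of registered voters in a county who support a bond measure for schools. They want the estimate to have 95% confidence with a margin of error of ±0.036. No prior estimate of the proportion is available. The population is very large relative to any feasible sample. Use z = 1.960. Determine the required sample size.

With no prior estimate, use p = 0.5, giving p(1−p) = 0.25.
n = z²·p(1−p)/E² = 1.960² × 0.2500 / 0.036² = 3.8416 × 0.2500 / 0.001296 ≈ 741.05.
Rounding up gives n = 742.

742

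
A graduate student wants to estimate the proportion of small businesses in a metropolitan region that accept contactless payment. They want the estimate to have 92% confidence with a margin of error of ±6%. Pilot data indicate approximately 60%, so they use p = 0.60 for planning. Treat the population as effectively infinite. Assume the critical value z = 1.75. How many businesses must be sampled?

205

With p = 0.60, p(1−p) = 0.2400.
n = z²·p(1−p)/E² = 1.75² × 0.2400 / 0.060² = 3.0625 × 0.2400 / 0.003600 ≈ 204.17.
Rounding up gives n = 205.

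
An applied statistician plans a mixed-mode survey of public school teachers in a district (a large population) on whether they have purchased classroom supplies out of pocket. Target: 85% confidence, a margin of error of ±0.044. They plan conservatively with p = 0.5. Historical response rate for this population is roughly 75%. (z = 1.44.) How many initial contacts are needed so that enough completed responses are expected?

Completed interviews needed: n₀ = 1.44² × 0.2500 / 0.044² ≈ 267.77 → 268.
At a 75% response rate, contacts needed = 268 / 0.75 ≈ 357.33 → 358.

358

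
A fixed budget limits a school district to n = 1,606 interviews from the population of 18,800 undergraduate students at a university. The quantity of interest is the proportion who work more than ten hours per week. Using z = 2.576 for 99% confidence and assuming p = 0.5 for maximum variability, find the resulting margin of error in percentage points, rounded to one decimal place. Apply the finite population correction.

Finite-population factor: (N−n)/(N−1) = (18800−1606)/(18800−1) = 0.9146.
SE(p̂) = √[p(1−p)/n · (N−n)/(N−1)] = √[0.2500/1606 × 0.9146] = 0.01193.
E = z × SE = 2.576 × 0.01193 = 0.03074 ≈ 3.1 percentage points.

3.1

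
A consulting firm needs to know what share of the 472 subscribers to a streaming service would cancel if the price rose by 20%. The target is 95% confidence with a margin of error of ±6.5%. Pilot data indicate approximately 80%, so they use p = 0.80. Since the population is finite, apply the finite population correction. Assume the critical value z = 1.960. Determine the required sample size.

112

Unadjusted: n₀ = 1.960² × 0.80 × 0.20 / 0.065² ≈ 145.48, so n₀ = 146.
Finite population correction with N = 472: n = n₀ / (1 + (n₀−1)/N) = 146 / (1 + 145/472) = 146 / 1.3072 ≈ 111.69.
Rounding up, n = 112.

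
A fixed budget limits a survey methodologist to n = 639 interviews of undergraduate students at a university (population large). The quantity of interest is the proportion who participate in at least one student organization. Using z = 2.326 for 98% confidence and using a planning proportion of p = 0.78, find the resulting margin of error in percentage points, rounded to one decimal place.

SE(p̂) = √[p(1−p)/n] = √[0.1716/639] = 0.01639.
E = z × SE = 2.326 × 0.01639 = 0.03812, or 3.8 percentage points.

3.8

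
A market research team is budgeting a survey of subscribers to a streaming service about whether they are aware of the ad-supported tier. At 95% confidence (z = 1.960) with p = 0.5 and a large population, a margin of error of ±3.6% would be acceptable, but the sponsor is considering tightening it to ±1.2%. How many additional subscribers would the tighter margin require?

At ±3.6%: n = 1.960² × 0.2500 / 0.036² ≈ 741.05 → 742.
At ±1.2%: n = 1.960² × 0.2500 / 0.012² ≈ 6669.44 → 6670.
Additional respondents: 6670 − 742 = 5928.

5928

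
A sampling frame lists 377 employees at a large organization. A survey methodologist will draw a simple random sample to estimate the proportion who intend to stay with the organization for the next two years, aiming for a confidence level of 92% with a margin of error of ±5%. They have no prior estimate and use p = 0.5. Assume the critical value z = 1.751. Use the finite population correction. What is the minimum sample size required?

170

Unadjusted: n₀ = 1.751² × 0.50 × 0.50 / 0.050² ≈ 306.60, so n₀ = 307.
Finite population correction with N = 377: n = n₀ / (1 + (n₀−1)/N) = 307 / (1 + 306/377) = 307 / 1.8117 ≈ 169.46.
Rounding up, n = 170.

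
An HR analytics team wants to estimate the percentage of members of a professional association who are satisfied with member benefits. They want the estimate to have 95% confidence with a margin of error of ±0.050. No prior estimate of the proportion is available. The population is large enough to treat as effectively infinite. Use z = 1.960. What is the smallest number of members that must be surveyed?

385

With no prior estimate, use p = 0.5, giving p(1−p) = 0.25.
n = z²·p(1−p)/E² = 1.960² × 0.2500 / 0.050² = 3.8416 × 0.2500 / 0.002500 ≈ 384.16.
Rounding up gives n = 385.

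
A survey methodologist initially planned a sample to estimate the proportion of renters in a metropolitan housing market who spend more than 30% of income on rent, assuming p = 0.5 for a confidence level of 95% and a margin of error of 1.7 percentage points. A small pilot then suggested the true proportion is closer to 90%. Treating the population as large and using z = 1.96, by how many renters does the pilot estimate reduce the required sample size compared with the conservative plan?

Conservative (p = 0.5): n = 1.96² × 0.25 / 0.017² ≈ 3323.18 → 3324.
Using p = 0.90: p(1−p) = 0.0900, so n = 1.96² × 0.0900 / 0.017² ≈ 1196.35 → 1197.
Reduction: 3324 − 1197 = 2127.

2127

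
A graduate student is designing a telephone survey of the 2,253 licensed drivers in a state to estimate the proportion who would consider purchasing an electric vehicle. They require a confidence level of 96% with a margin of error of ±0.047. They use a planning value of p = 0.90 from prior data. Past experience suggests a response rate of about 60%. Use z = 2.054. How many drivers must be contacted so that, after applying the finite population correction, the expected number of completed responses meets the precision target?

Completed interviews needed (unadjusted): n₀ = 2.054² × 0.0900 / 0.047² ≈ 171.89 → 172.
FPC for N = 2,253: n = 172 / (1 + 171/2253) = 172 / 1.0759 ≈ 159.87 → 160.
At a 60% response rate, contacts needed = 160 / 0.60 ≈ 266.67 → 267.

267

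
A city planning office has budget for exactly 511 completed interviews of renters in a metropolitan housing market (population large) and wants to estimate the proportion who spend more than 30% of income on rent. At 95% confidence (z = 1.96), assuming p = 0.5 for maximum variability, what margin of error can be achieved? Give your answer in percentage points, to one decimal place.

SE(p̂) = √[p(1−p)/n] = √[0.2500/511] = 0.02212.
E = z × SE = 1.96 × 0.02212 = 0.04335, or 4.3 percentage points.

4.3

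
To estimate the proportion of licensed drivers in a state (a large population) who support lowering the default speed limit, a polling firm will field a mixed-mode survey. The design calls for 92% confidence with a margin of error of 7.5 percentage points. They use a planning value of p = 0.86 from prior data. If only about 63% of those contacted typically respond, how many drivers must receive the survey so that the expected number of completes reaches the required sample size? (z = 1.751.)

105

Completed interviews needed: n₀ = 1.751² × 0.1204 / 0.075² ≈ 65.63 → 66.
At a 63% response rate, contacts needed = 66 / 0.63 ≈ 104.76 → 105.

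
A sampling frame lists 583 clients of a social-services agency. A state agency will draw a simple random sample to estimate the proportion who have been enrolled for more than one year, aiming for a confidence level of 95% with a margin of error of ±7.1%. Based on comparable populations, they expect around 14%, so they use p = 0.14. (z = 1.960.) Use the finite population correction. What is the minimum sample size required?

80

Unadjusted: n₀ = 1.960² × 0.14 × 0.86 / 0.071² ≈ 91.75, so n₀ = 92.
Finite population correction with N = 583: n = n₀ / (1 + (n₀−1)/N) = 92 / (1 + 91/583) = 92 / 1.1561 ≈ 79.58.
Rounding up, n = 80.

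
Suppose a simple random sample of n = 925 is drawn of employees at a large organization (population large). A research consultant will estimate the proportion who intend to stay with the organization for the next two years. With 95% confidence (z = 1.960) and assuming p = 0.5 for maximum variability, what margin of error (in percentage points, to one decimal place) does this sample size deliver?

3.2

SE(p̂) = √[p(1−p)/n] = √[0.2500/925] = 0.01644.
E = z × SE = 1.960 × 0.01644 = 0.03222, or 3.2 percentage points.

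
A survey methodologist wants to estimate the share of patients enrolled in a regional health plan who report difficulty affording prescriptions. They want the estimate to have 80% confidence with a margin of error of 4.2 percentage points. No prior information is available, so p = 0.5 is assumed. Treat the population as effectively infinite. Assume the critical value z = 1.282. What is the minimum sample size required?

With p = 0.5, p(1−p) = 0.25.
n = z²·p(1−p)/E² = 1.282² × 0.2500 / 0.042² = 1.6435 × 0.2500 / 0.001764 ≈ 232.93.
Rounding up gives n = 233.

233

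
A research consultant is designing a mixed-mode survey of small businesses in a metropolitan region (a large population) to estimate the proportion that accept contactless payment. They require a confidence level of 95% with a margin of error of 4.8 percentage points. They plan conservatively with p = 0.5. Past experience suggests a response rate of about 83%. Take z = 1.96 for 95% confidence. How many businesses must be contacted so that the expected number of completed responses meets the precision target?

503

Completed interviews needed: n₀ = 1.96² × 0.2500 / 0.048² ≈ 416.84 → 417.
At an 83% response rate, contacts needed = 417 / 0.83 ≈ 502.41 → 503.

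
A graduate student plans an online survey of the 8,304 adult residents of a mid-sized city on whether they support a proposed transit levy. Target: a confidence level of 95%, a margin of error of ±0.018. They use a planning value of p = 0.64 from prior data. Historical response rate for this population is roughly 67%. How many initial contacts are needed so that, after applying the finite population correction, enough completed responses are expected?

3069

For 95% confidence, z = 1.960.
Completed interviews needed (unadjusted): n₀ = 1.960² × 0.2304 / 0.018² ≈ 2731.80 → 2732.
FPC for N = 8,304: n = 2732 / (1 + 2731/8304) = 2732 / 1.3289 ≈ 2055.87 → 2056.
At a 67% response rate, contacts needed = 2056 / 0.67 ≈ 3068.66 → 3069.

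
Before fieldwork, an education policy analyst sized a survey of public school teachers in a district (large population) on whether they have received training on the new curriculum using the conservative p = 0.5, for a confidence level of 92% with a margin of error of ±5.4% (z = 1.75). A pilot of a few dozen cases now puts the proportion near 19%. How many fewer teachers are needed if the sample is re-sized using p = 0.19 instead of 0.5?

101

Conservative (p = 0.5): n = 1.75² × 0.25 / 0.054² ≈ 262.56 → 263.
Using p = 0.19: p(1−p) = 0.1539, so n = 1.75² × 0.1539 / 0.054² ≈ 161.63 → 162.
Reduction: 263 − 162 = 101.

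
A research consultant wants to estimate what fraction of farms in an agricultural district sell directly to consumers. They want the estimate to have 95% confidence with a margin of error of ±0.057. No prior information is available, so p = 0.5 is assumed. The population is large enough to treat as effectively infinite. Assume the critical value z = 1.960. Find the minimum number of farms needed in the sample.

296

With p = 0.5, p(1−p) = 0.25.
n = z²·p(1−p)/E² = 1.960² × 0.2500 / 0.057² = 3.8416 × 0.2500 / 0.003249 ≈ 295.60.
Rounding up gives n = 296.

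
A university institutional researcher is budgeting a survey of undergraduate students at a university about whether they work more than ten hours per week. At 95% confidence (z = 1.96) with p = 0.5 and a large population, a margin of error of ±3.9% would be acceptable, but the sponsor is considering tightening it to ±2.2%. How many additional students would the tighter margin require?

1353

At ±3.9%: n = 1.96² × 0.2500 / 0.039² ≈ 631.43 → 632.
At ±2.2%: n = 1.96² × 0.2500 / 0.022² ≈ 1984.30 → 1985.
Additional respondents: 1985 − 632 = 1353.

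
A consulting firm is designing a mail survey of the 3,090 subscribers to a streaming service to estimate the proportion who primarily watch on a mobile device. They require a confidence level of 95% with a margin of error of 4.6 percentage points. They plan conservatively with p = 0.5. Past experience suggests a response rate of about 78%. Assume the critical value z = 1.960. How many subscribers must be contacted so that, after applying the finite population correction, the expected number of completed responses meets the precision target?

508

Completed interviews needed (unadjusted): n₀ = 1.960² × 0.2500 / 0.046² ≈ 453.88 → 454.
FPC for N = 3,090: n = 454 / (1 + 453/3090) = 454 / 1.1466 ≈ 395.95 → 396.
At a 78% response rate, contacts needed = 396 / 0.78 ≈ 507.69 → 508.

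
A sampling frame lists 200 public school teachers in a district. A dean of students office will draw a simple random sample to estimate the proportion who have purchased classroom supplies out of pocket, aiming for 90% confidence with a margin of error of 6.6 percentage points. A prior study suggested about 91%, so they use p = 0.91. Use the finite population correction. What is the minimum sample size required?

41

For 90% confidence, z = 1.645.
Unadjusted: n₀ = 1.645² × 0.91 × 0.09 / 0.066² ≈ 50.88, so n₀ = 51.
Finite population correction with N = 200: n = n₀ / (1 + (n₀−1)/N) = 51 / (1 + 50/200) = 51 / 1.2500 ≈ 40.80.
Rounding up, n = 41.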